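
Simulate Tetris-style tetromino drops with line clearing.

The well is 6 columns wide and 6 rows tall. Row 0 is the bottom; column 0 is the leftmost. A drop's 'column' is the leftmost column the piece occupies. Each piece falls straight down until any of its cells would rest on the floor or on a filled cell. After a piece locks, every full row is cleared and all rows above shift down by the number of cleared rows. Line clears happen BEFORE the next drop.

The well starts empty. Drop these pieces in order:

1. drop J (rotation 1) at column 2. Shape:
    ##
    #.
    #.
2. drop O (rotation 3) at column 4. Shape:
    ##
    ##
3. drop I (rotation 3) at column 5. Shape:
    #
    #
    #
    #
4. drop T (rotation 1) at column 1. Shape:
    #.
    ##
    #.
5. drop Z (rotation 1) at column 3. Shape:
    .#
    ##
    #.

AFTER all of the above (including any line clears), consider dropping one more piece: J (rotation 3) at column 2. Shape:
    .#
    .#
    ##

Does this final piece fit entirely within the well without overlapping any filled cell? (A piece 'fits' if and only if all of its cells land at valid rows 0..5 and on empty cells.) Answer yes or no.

Answer: no

Derivation:
Drop 1: J rot1 at col 2 lands with bottom-row=0; cleared 0 line(s) (total 0); column heights now [0 0 3 3 0 0], max=3
Drop 2: O rot3 at col 4 lands with bottom-row=0; cleared 0 line(s) (total 0); column heights now [0 0 3 3 2 2], max=3
Drop 3: I rot3 at col 5 lands with bottom-row=2; cleared 0 line(s) (total 0); column heights now [0 0 3 3 2 6], max=6
Drop 4: T rot1 at col 1 lands with bottom-row=2; cleared 0 line(s) (total 0); column heights now [0 5 4 3 2 6], max=6
Drop 5: Z rot1 at col 3 lands with bottom-row=3; cleared 0 line(s) (total 0); column heights now [0 5 4 5 6 6], max=6
Test piece J rot3 at col 2 (width 2): heights before test = [0 5 4 5 6 6]; fits = False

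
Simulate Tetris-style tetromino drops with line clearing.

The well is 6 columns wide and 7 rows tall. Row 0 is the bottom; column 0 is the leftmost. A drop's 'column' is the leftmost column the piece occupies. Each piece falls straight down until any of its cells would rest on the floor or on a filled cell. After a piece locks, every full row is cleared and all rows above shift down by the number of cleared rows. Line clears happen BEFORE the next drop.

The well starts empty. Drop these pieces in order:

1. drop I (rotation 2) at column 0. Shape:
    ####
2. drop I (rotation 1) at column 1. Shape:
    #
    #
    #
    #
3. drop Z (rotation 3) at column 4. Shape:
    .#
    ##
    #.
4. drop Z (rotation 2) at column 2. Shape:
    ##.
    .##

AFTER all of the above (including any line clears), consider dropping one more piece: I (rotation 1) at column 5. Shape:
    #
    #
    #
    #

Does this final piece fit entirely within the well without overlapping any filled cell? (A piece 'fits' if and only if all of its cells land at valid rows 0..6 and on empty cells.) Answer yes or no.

Answer: yes

Derivation:
Drop 1: I rot2 at col 0 lands with bottom-row=0; cleared 0 line(s) (total 0); column heights now [1 1 1 1 0 0], max=1
Drop 2: I rot1 at col 1 lands with bottom-row=1; cleared 0 line(s) (total 0); column heights now [1 5 1 1 0 0], max=5
Drop 3: Z rot3 at col 4 lands with bottom-row=0; cleared 0 line(s) (total 0); column heights now [1 5 1 1 2 3], max=5
Drop 4: Z rot2 at col 2 lands with bottom-row=2; cleared 0 line(s) (total 0); column heights now [1 5 4 4 3 3], max=5
Test piece I rot1 at col 5 (width 1): heights before test = [1 5 4 4 3 3]; fits = True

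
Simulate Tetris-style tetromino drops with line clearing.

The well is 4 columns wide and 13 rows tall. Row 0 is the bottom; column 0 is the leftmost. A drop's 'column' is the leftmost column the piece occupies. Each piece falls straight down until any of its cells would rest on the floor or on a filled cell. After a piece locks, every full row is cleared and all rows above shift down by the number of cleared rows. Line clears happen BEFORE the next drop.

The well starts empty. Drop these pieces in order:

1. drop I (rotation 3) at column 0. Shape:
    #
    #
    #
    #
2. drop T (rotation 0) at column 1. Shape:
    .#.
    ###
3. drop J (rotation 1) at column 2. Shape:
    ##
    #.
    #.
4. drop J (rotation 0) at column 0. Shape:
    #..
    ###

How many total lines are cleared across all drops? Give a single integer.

Drop 1: I rot3 at col 0 lands with bottom-row=0; cleared 0 line(s) (total 0); column heights now [4 0 0 0], max=4
Drop 2: T rot0 at col 1 lands with bottom-row=0; cleared 1 line(s) (total 1); column heights now [3 0 1 0], max=3
Drop 3: J rot1 at col 2 lands with bottom-row=1; cleared 0 line(s) (total 1); column heights now [3 0 4 4], max=4
Drop 4: J rot0 at col 0 lands with bottom-row=4; cleared 0 line(s) (total 1); column heights now [6 5 5 4], max=6

Answer: 1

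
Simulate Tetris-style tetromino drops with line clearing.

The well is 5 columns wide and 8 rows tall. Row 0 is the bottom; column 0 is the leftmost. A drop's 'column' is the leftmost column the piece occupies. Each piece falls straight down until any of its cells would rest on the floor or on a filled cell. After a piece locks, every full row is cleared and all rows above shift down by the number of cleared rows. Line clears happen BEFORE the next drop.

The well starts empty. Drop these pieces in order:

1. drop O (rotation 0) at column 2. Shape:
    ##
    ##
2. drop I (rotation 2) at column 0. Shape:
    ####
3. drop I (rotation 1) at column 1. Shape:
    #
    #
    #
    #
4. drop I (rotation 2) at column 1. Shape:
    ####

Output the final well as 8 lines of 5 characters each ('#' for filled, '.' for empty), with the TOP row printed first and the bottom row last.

Drop 1: O rot0 at col 2 lands with bottom-row=0; cleared 0 line(s) (total 0); column heights now [0 0 2 2 0], max=2
Drop 2: I rot2 at col 0 lands with bottom-row=2; cleared 0 line(s) (total 0); column heights now [3 3 3 3 0], max=3
Drop 3: I rot1 at col 1 lands with bottom-row=3; cleared 0 line(s) (total 0); column heights now [3 7 3 3 0], max=7
Drop 4: I rot2 at col 1 lands with bottom-row=7; cleared 0 line(s) (total 0); column heights now [3 8 8 8 8], max=8

Answer: .####
.#...
.#...
.#...
.#...
####.
..##.
..##.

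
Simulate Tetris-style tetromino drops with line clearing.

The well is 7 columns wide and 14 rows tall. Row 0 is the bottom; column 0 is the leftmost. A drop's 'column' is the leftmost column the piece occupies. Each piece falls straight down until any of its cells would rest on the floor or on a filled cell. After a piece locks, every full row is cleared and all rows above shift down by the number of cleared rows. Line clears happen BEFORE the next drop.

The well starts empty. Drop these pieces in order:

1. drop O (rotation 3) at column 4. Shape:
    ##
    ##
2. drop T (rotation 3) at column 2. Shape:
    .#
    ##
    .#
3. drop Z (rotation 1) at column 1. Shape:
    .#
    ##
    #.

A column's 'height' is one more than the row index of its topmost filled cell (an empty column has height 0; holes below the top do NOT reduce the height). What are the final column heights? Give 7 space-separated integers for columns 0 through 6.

Answer: 0 3 4 3 2 2 0

Derivation:
Drop 1: O rot3 at col 4 lands with bottom-row=0; cleared 0 line(s) (total 0); column heights now [0 0 0 0 2 2 0], max=2
Drop 2: T rot3 at col 2 lands with bottom-row=0; cleared 0 line(s) (total 0); column heights now [0 0 2 3 2 2 0], max=3
Drop 3: Z rot1 at col 1 lands with bottom-row=1; cleared 0 line(s) (total 0); column heights now [0 3 4 3 2 2 0], max=4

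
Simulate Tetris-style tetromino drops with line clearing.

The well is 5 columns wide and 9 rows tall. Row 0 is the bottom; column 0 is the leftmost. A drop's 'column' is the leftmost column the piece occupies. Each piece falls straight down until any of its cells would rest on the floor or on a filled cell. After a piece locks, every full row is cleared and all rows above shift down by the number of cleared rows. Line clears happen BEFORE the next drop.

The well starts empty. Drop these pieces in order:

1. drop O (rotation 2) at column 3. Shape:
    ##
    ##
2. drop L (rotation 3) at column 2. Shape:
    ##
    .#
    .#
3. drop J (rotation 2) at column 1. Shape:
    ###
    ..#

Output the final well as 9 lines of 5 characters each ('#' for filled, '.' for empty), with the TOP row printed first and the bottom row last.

Drop 1: O rot2 at col 3 lands with bottom-row=0; cleared 0 line(s) (total 0); column heights now [0 0 0 2 2], max=2
Drop 2: L rot3 at col 2 lands with bottom-row=2; cleared 0 line(s) (total 0); column heights now [0 0 5 5 2], max=5
Drop 3: J rot2 at col 1 lands with bottom-row=5; cleared 0 line(s) (total 0); column heights now [0 7 7 7 2], max=7

Answer: .....
.....
.###.
...#.
..##.
...#.
...#.
...##
...##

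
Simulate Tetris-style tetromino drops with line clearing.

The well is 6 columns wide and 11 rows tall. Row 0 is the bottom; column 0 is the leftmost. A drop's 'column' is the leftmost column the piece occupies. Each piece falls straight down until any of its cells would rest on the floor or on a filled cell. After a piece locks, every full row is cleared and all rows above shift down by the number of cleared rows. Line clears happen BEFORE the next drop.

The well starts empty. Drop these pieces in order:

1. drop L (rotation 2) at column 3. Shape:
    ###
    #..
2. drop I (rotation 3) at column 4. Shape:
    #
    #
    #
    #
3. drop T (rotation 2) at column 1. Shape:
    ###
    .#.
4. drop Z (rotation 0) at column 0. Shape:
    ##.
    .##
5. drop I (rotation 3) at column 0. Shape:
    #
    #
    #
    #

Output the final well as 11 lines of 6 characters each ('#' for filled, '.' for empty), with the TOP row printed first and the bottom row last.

Drop 1: L rot2 at col 3 lands with bottom-row=0; cleared 0 line(s) (total 0); column heights now [0 0 0 2 2 2], max=2
Drop 2: I rot3 at col 4 lands with bottom-row=2; cleared 0 line(s) (total 0); column heights now [0 0 0 2 6 2], max=6
Drop 3: T rot2 at col 1 lands with bottom-row=1; cleared 0 line(s) (total 0); column heights now [0 3 3 3 6 2], max=6
Drop 4: Z rot0 at col 0 lands with bottom-row=3; cleared 0 line(s) (total 0); column heights now [5 5 4 3 6 2], max=6
Drop 5: I rot3 at col 0 lands with bottom-row=5; cleared 0 line(s) (total 0); column heights now [9 5 4 3 6 2], max=9

Answer: ......
......
#.....
#.....
#.....
#...#.
##..#.
.##.#.
.####.
..####
...#..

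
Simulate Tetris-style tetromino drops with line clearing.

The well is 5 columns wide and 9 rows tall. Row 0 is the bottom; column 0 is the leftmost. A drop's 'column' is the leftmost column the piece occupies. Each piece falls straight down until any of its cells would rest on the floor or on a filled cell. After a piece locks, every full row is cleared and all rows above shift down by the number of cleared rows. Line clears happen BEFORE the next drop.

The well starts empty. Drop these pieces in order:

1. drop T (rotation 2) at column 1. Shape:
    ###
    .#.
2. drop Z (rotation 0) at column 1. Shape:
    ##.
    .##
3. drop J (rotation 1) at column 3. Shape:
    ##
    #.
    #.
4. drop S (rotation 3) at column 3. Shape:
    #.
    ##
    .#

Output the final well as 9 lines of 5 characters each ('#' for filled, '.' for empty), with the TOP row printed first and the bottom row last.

Answer: ...#.
...##
....#
...##
...#.
.###.
..##.
.###.
..#..

Derivation:
Drop 1: T rot2 at col 1 lands with bottom-row=0; cleared 0 line(s) (total 0); column heights now [0 2 2 2 0], max=2
Drop 2: Z rot0 at col 1 lands with bottom-row=2; cleared 0 line(s) (total 0); column heights now [0 4 4 3 0], max=4
Drop 3: J rot1 at col 3 lands with bottom-row=3; cleared 0 line(s) (total 0); column heights now [0 4 4 6 6], max=6
Drop 4: S rot3 at col 3 lands with bottom-row=6; cleared 0 line(s) (total 0); column heights now [0 4 4 9 8], max=9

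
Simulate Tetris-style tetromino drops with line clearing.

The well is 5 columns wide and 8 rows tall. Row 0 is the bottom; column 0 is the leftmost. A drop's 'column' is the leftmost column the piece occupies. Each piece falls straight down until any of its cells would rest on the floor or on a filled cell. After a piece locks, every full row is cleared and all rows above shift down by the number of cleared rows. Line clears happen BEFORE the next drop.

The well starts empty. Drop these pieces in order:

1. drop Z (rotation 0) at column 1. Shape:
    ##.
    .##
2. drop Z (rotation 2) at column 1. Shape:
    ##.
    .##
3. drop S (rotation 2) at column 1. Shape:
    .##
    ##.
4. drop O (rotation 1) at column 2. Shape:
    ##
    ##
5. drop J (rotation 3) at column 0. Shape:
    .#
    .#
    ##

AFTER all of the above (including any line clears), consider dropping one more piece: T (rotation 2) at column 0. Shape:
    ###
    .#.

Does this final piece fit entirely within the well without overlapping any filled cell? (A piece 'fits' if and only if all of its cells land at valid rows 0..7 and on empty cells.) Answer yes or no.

Drop 1: Z rot0 at col 1 lands with bottom-row=0; cleared 0 line(s) (total 0); column heights now [0 2 2 1 0], max=2
Drop 2: Z rot2 at col 1 lands with bottom-row=2; cleared 0 line(s) (total 0); column heights now [0 4 4 3 0], max=4
Drop 3: S rot2 at col 1 lands with bottom-row=4; cleared 0 line(s) (total 0); column heights now [0 5 6 6 0], max=6
Drop 4: O rot1 at col 2 lands with bottom-row=6; cleared 0 line(s) (total 0); column heights now [0 5 8 8 0], max=8
Drop 5: J rot3 at col 0 lands with bottom-row=5; cleared 0 line(s) (total 0); column heights now [6 8 8 8 0], max=8
Test piece T rot2 at col 0 (width 3): heights before test = [6 8 8 8 0]; fits = False

Answer: no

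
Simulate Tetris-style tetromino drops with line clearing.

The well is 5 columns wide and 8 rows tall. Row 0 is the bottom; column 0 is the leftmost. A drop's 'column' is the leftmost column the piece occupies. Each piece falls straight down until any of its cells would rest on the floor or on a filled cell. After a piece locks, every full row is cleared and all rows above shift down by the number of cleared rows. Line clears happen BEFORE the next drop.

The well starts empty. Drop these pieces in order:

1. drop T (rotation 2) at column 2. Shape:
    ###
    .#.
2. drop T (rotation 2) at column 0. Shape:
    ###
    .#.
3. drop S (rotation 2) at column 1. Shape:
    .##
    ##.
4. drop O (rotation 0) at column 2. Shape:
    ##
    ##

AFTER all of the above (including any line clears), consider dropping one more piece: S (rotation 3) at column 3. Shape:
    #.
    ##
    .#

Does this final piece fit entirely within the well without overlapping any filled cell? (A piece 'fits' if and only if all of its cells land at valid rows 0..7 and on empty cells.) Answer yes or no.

Answer: no

Derivation:
Drop 1: T rot2 at col 2 lands with bottom-row=0; cleared 0 line(s) (total 0); column heights now [0 0 2 2 2], max=2
Drop 2: T rot2 at col 0 lands with bottom-row=1; cleared 0 line(s) (total 0); column heights now [3 3 3 2 2], max=3
Drop 3: S rot2 at col 1 lands with bottom-row=3; cleared 0 line(s) (total 0); column heights now [3 4 5 5 2], max=5
Drop 4: O rot0 at col 2 lands with bottom-row=5; cleared 0 line(s) (total 0); column heights now [3 4 7 7 2], max=7
Test piece S rot3 at col 3 (width 2): heights before test = [3 4 7 7 2]; fits = False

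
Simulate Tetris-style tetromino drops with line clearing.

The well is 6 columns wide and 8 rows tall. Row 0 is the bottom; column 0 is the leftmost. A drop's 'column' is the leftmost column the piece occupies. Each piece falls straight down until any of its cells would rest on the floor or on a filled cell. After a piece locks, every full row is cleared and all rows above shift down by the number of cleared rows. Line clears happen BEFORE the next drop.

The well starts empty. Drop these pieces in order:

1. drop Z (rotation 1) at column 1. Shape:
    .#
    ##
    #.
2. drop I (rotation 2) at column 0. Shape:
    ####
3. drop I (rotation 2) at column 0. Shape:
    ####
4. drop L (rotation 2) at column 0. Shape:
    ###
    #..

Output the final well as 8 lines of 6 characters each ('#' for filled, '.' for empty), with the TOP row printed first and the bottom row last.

Drop 1: Z rot1 at col 1 lands with bottom-row=0; cleared 0 line(s) (total 0); column heights now [0 2 3 0 0 0], max=3
Drop 2: I rot2 at col 0 lands with bottom-row=3; cleared 0 line(s) (total 0); column heights now [4 4 4 4 0 0], max=4
Drop 3: I rot2 at col 0 lands with bottom-row=4; cleared 0 line(s) (total 0); column heights now [5 5 5 5 0 0], max=5
Drop 4: L rot2 at col 0 lands with bottom-row=5; cleared 0 line(s) (total 0); column heights now [7 7 7 5 0 0], max=7

Answer: ......
###...
#.....
####..
####..
..#...
.##...
.#....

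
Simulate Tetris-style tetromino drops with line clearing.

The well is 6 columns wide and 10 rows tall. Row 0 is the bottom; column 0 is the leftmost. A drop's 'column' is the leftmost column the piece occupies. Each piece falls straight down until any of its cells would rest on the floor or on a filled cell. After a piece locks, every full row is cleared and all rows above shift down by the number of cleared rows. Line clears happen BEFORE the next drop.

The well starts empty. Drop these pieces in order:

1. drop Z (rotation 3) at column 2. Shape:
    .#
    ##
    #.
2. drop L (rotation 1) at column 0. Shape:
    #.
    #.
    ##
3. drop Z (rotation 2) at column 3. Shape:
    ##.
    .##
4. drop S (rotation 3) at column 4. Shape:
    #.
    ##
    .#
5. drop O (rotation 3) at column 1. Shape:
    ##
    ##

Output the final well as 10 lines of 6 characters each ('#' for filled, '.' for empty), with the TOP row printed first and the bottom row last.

Drop 1: Z rot3 at col 2 lands with bottom-row=0; cleared 0 line(s) (total 0); column heights now [0 0 2 3 0 0], max=3
Drop 2: L rot1 at col 0 lands with bottom-row=0; cleared 0 line(s) (total 0); column heights now [3 1 2 3 0 0], max=3
Drop 3: Z rot2 at col 3 lands with bottom-row=2; cleared 0 line(s) (total 0); column heights now [3 1 2 4 4 3], max=4
Drop 4: S rot3 at col 4 lands with bottom-row=3; cleared 0 line(s) (total 0); column heights now [3 1 2 4 6 5], max=6
Drop 5: O rot3 at col 1 lands with bottom-row=2; cleared 1 line(s) (total 1); column heights now [2 3 3 3 5 4], max=5

Answer: ......
......
......
......
......
....#.
....##
.#####
#.##..
###...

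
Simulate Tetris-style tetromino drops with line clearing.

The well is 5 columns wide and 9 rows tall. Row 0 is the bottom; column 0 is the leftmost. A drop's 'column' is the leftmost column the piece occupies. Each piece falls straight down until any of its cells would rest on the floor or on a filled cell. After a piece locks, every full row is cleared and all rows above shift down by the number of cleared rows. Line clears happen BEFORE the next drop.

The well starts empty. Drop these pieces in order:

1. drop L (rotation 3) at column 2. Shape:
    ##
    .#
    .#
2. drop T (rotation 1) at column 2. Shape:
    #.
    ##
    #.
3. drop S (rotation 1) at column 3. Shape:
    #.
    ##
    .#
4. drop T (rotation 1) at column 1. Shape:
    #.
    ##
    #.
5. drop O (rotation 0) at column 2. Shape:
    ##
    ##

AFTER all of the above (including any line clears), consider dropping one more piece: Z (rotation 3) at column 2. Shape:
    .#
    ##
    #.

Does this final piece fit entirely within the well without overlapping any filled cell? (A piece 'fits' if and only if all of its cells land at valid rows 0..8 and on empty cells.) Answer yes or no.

Answer: no

Derivation:
Drop 1: L rot3 at col 2 lands with bottom-row=0; cleared 0 line(s) (total 0); column heights now [0 0 3 3 0], max=3
Drop 2: T rot1 at col 2 lands with bottom-row=3; cleared 0 line(s) (total 0); column heights now [0 0 6 5 0], max=6
Drop 3: S rot1 at col 3 lands with bottom-row=4; cleared 0 line(s) (total 0); column heights now [0 0 6 7 6], max=7
Drop 4: T rot1 at col 1 lands with bottom-row=5; cleared 0 line(s) (total 0); column heights now [0 8 7 7 6], max=8
Drop 5: O rot0 at col 2 lands with bottom-row=7; cleared 0 line(s) (total 0); column heights now [0 8 9 9 6], max=9
Test piece Z rot3 at col 2 (width 2): heights before test = [0 8 9 9 6]; fits = False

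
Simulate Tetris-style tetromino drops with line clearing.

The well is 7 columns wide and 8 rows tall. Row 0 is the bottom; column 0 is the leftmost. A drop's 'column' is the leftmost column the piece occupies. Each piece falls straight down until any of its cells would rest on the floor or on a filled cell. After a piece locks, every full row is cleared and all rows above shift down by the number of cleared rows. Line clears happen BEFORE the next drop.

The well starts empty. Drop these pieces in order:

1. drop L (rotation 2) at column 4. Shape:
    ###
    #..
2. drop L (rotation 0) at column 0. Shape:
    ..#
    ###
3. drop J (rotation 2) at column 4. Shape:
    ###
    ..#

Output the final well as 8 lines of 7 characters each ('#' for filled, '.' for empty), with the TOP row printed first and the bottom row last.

Answer: .......
.......
.......
.......
....###
......#
..#.###
###.#..

Derivation:
Drop 1: L rot2 at col 4 lands with bottom-row=0; cleared 0 line(s) (total 0); column heights now [0 0 0 0 2 2 2], max=2
Drop 2: L rot0 at col 0 lands with bottom-row=0; cleared 0 line(s) (total 0); column heights now [1 1 2 0 2 2 2], max=2
Drop 3: J rot2 at col 4 lands with bottom-row=2; cleared 0 line(s) (total 0); column heights now [1 1 2 0 4 4 4], max=4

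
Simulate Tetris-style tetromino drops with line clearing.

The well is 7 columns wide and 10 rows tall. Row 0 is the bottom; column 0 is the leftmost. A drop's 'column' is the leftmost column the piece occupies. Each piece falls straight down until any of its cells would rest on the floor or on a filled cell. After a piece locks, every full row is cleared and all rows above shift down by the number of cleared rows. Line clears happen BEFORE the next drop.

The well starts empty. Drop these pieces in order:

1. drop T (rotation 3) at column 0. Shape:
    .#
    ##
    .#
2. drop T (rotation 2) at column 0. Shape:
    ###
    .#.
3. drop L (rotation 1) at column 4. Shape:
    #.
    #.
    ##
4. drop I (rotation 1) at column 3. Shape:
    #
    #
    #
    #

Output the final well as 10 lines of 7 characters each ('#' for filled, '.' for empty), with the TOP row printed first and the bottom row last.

Answer: .......
.......
.......
.......
.......
###....
.#.#...
.#.##..
##.##..
.#.###.

Derivation:
Drop 1: T rot3 at col 0 lands with bottom-row=0; cleared 0 line(s) (total 0); column heights now [2 3 0 0 0 0 0], max=3
Drop 2: T rot2 at col 0 lands with bottom-row=3; cleared 0 line(s) (total 0); column heights now [5 5 5 0 0 0 0], max=5
Drop 3: L rot1 at col 4 lands with bottom-row=0; cleared 0 line(s) (total 0); column heights now [5 5 5 0 3 1 0], max=5
Drop 4: I rot1 at col 3 lands with bottom-row=0; cleared 0 line(s) (total 0); column heights now [5 5 5 4 3 1 0], max=5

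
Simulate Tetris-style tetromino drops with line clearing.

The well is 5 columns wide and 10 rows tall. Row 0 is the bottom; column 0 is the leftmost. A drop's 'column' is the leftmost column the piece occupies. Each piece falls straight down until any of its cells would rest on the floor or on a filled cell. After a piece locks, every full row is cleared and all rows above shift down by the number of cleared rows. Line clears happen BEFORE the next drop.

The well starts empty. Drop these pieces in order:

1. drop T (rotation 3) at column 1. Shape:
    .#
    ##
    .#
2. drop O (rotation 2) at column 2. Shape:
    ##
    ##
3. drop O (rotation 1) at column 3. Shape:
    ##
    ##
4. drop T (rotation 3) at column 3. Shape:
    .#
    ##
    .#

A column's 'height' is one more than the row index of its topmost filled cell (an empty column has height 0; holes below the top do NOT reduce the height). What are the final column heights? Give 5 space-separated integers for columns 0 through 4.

Answer: 0 2 5 9 10

Derivation:
Drop 1: T rot3 at col 1 lands with bottom-row=0; cleared 0 line(s) (total 0); column heights now [0 2 3 0 0], max=3
Drop 2: O rot2 at col 2 lands with bottom-row=3; cleared 0 line(s) (total 0); column heights now [0 2 5 5 0], max=5
Drop 3: O rot1 at col 3 lands with bottom-row=5; cleared 0 line(s) (total 0); column heights now [0 2 5 7 7], max=7
Drop 4: T rot3 at col 3 lands with bottom-row=7; cleared 0 line(s) (total 0); column heights now [0 2 5 9 10], max=10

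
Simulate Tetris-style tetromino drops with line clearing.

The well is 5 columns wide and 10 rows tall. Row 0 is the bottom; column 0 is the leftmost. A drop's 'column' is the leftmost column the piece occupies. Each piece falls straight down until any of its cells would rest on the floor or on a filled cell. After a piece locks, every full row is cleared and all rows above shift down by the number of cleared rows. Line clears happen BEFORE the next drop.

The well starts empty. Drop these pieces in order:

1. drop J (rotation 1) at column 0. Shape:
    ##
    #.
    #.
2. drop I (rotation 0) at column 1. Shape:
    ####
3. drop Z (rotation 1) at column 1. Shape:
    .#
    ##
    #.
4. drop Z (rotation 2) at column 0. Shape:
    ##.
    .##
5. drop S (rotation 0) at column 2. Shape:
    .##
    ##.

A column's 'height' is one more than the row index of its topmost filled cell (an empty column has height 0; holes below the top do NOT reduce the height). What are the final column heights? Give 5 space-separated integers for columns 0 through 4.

Answer: 9 9 9 10 10

Derivation:
Drop 1: J rot1 at col 0 lands with bottom-row=0; cleared 0 line(s) (total 0); column heights now [3 3 0 0 0], max=3
Drop 2: I rot0 at col 1 lands with bottom-row=3; cleared 0 line(s) (total 0); column heights now [3 4 4 4 4], max=4
Drop 3: Z rot1 at col 1 lands with bottom-row=4; cleared 0 line(s) (total 0); column heights now [3 6 7 4 4], max=7
Drop 4: Z rot2 at col 0 lands with bottom-row=7; cleared 0 line(s) (total 0); column heights now [9 9 8 4 4], max=9
Drop 5: S rot0 at col 2 lands with bottom-row=8; cleared 0 line(s) (total 0); column heights now [9 9 9 10 10], max=10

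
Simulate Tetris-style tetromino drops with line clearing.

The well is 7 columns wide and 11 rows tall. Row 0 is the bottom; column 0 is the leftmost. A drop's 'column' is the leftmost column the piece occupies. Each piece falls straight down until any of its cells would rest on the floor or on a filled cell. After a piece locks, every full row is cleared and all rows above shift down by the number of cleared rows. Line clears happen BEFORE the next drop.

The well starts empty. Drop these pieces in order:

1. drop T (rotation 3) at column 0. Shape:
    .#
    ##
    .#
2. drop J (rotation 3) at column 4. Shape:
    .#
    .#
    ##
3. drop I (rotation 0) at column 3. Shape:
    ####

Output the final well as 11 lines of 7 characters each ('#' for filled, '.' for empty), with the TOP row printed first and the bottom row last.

Answer: .......
.......
.......
.......
.......
.......
.......
...####
.#...#.
##...#.
.#..##.

Derivation:
Drop 1: T rot3 at col 0 lands with bottom-row=0; cleared 0 line(s) (total 0); column heights now [2 3 0 0 0 0 0], max=3
Drop 2: J rot3 at col 4 lands with bottom-row=0; cleared 0 line(s) (total 0); column heights now [2 3 0 0 1 3 0], max=3
Drop 3: I rot0 at col 3 lands with bottom-row=3; cleared 0 line(s) (total 0); column heights now [2 3 0 4 4 4 4], max=4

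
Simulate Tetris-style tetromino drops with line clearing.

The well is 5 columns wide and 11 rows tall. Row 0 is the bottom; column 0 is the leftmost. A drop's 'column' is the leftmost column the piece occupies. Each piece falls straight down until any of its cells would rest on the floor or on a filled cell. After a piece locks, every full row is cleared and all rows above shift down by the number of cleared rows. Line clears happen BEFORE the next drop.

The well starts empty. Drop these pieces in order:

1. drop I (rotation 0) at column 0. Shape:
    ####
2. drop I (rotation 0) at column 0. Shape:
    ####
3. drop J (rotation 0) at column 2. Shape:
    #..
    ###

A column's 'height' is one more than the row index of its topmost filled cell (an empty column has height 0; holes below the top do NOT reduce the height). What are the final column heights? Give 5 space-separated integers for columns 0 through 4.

Answer: 2 2 4 3 3

Derivation:
Drop 1: I rot0 at col 0 lands with bottom-row=0; cleared 0 line(s) (total 0); column heights now [1 1 1 1 0], max=1
Drop 2: I rot0 at col 0 lands with bottom-row=1; cleared 0 line(s) (total 0); column heights now [2 2 2 2 0], max=2
Drop 3: J rot0 at col 2 lands with bottom-row=2; cleared 0 line(s) (total 0); column heights now [2 2 4 3 3], max=4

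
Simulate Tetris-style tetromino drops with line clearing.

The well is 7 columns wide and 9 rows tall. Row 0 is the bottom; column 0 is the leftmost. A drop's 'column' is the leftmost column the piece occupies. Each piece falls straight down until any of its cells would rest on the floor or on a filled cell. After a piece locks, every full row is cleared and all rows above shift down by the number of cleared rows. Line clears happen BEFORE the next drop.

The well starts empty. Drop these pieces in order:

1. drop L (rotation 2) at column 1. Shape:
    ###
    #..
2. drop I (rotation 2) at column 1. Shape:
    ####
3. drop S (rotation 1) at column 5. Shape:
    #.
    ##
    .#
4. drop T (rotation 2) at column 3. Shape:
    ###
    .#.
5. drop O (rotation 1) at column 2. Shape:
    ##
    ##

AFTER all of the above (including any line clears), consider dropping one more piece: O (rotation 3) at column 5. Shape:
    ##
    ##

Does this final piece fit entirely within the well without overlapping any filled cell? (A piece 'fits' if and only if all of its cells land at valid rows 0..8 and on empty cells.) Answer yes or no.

Drop 1: L rot2 at col 1 lands with bottom-row=0; cleared 0 line(s) (total 0); column heights now [0 2 2 2 0 0 0], max=2
Drop 2: I rot2 at col 1 lands with bottom-row=2; cleared 0 line(s) (total 0); column heights now [0 3 3 3 3 0 0], max=3
Drop 3: S rot1 at col 5 lands with bottom-row=0; cleared 0 line(s) (total 0); column heights now [0 3 3 3 3 3 2], max=3
Drop 4: T rot2 at col 3 lands with bottom-row=3; cleared 0 line(s) (total 0); column heights now [0 3 3 5 5 5 2], max=5
Drop 5: O rot1 at col 2 lands with bottom-row=5; cleared 0 line(s) (total 0); column heights now [0 3 7 7 5 5 2], max=7
Test piece O rot3 at col 5 (width 2): heights before test = [0 3 7 7 5 5 2]; fits = True

Answer: yes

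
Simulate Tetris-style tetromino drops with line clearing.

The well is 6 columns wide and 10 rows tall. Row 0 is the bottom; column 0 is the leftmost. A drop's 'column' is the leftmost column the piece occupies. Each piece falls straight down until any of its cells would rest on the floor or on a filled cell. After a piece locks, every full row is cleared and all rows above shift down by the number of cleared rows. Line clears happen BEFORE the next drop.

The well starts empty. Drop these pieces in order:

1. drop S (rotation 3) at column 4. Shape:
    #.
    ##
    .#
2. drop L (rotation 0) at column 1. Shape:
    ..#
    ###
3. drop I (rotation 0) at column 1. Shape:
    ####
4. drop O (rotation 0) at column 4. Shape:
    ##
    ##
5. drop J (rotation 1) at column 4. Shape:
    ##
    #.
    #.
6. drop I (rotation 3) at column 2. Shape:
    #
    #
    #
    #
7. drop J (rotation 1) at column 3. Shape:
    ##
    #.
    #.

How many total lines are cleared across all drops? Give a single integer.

Answer: 0

Derivation:
Drop 1: S rot3 at col 4 lands with bottom-row=0; cleared 0 line(s) (total 0); column heights now [0 0 0 0 3 2], max=3
Drop 2: L rot0 at col 1 lands with bottom-row=0; cleared 0 line(s) (total 0); column heights now [0 1 1 2 3 2], max=3
Drop 3: I rot0 at col 1 lands with bottom-row=3; cleared 0 line(s) (total 0); column heights now [0 4 4 4 4 2], max=4
Drop 4: O rot0 at col 4 lands with bottom-row=4; cleared 0 line(s) (total 0); column heights now [0 4 4 4 6 6], max=6
Drop 5: J rot1 at col 4 lands with bottom-row=6; cleared 0 line(s) (total 0); column heights now [0 4 4 4 9 9], max=9
Drop 6: I rot3 at col 2 lands with bottom-row=4; cleared 0 line(s) (total 0); column heights now [0 4 8 4 9 9], max=9
Drop 7: J rot1 at col 3 lands with bottom-row=7; cleared 0 line(s) (total 0); column heights now [0 4 8 10 10 9], max=10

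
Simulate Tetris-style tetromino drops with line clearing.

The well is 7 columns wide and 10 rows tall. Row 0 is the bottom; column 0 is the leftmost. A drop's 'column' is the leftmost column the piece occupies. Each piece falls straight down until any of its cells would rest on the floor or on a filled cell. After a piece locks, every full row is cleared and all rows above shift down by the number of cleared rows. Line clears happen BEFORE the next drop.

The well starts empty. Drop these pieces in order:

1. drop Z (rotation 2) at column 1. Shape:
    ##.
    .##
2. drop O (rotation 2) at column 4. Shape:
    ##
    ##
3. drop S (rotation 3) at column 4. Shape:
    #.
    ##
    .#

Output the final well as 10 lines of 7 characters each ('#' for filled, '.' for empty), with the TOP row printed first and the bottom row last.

Drop 1: Z rot2 at col 1 lands with bottom-row=0; cleared 0 line(s) (total 0); column heights now [0 2 2 1 0 0 0], max=2
Drop 2: O rot2 at col 4 lands with bottom-row=0; cleared 0 line(s) (total 0); column heights now [0 2 2 1 2 2 0], max=2
Drop 3: S rot3 at col 4 lands with bottom-row=2; cleared 0 line(s) (total 0); column heights now [0 2 2 1 5 4 0], max=5

Answer: .......
.......
.......
.......
.......
....#..
....##.
.....#.
.##.##.
..####.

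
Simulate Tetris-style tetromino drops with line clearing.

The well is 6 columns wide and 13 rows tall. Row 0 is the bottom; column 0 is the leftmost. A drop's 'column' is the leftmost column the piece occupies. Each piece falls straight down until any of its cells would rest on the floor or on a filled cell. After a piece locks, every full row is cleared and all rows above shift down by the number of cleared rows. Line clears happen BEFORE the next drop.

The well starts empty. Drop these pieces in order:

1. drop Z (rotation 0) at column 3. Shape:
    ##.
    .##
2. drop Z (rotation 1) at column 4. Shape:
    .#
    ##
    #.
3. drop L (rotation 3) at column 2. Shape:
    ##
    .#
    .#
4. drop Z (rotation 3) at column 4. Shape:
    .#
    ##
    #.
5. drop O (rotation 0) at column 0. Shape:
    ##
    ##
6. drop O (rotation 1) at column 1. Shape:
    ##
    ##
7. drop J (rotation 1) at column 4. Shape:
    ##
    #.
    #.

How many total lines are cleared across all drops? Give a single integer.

Drop 1: Z rot0 at col 3 lands with bottom-row=0; cleared 0 line(s) (total 0); column heights now [0 0 0 2 2 1], max=2
Drop 2: Z rot1 at col 4 lands with bottom-row=2; cleared 0 line(s) (total 0); column heights now [0 0 0 2 4 5], max=5
Drop 3: L rot3 at col 2 lands with bottom-row=2; cleared 0 line(s) (total 0); column heights now [0 0 5 5 4 5], max=5
Drop 4: Z rot3 at col 4 lands with bottom-row=4; cleared 0 line(s) (total 0); column heights now [0 0 5 5 6 7], max=7
Drop 5: O rot0 at col 0 lands with bottom-row=0; cleared 0 line(s) (total 0); column heights now [2 2 5 5 6 7], max=7
Drop 6: O rot1 at col 1 lands with bottom-row=5; cleared 0 line(s) (total 0); column heights now [2 7 7 5 6 7], max=7
Drop 7: J rot1 at col 4 lands with bottom-row=6; cleared 0 line(s) (total 0); column heights now [2 7 7 5 9 9], max=9

Answer: 0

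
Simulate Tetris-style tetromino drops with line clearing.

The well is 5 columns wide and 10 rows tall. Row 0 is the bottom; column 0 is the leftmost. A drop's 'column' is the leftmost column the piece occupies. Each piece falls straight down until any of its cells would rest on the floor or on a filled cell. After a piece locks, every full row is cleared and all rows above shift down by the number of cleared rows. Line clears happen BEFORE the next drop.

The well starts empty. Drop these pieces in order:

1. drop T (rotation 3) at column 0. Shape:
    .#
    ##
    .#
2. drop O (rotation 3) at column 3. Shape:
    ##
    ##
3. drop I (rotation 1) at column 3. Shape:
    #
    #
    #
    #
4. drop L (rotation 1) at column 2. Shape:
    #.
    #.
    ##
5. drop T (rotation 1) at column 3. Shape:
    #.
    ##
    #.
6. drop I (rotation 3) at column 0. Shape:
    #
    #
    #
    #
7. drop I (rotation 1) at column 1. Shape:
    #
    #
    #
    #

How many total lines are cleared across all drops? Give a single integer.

Answer: 0

Derivation:
Drop 1: T rot3 at col 0 lands with bottom-row=0; cleared 0 line(s) (total 0); column heights now [2 3 0 0 0], max=3
Drop 2: O rot3 at col 3 lands with bottom-row=0; cleared 0 line(s) (total 0); column heights now [2 3 0 2 2], max=3
Drop 3: I rot1 at col 3 lands with bottom-row=2; cleared 0 line(s) (total 0); column heights now [2 3 0 6 2], max=6
Drop 4: L rot1 at col 2 lands with bottom-row=6; cleared 0 line(s) (total 0); column heights now [2 3 9 7 2], max=9
Drop 5: T rot1 at col 3 lands with bottom-row=7; cleared 0 line(s) (total 0); column heights now [2 3 9 10 9], max=10
Drop 6: I rot3 at col 0 lands with bottom-row=2; cleared 0 line(s) (total 0); column heights now [6 3 9 10 9], max=10
Drop 7: I rot1 at col 1 lands with bottom-row=3; cleared 0 line(s) (total 0); column heights now [6 7 9 10 9], max=10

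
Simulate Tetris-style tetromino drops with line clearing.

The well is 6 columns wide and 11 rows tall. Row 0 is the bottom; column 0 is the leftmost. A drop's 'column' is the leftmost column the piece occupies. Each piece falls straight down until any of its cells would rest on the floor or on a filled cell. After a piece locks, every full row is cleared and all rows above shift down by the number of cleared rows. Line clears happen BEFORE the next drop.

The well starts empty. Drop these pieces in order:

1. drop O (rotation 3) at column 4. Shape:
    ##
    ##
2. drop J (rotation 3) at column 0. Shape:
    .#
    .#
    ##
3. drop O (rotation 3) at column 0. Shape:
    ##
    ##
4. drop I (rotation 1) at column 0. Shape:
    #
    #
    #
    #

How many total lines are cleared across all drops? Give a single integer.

Answer: 0

Derivation:
Drop 1: O rot3 at col 4 lands with bottom-row=0; cleared 0 line(s) (total 0); column heights now [0 0 0 0 2 2], max=2
Drop 2: J rot3 at col 0 lands with bottom-row=0; cleared 0 line(s) (total 0); column heights now [1 3 0 0 2 2], max=3
Drop 3: O rot3 at col 0 lands with bottom-row=3; cleared 0 line(s) (total 0); column heights now [5 5 0 0 2 2], max=5
Drop 4: I rot1 at col 0 lands with bottom-row=5; cleared 0 line(s) (total 0); column heights now [9 5 0 0 2 2], max=9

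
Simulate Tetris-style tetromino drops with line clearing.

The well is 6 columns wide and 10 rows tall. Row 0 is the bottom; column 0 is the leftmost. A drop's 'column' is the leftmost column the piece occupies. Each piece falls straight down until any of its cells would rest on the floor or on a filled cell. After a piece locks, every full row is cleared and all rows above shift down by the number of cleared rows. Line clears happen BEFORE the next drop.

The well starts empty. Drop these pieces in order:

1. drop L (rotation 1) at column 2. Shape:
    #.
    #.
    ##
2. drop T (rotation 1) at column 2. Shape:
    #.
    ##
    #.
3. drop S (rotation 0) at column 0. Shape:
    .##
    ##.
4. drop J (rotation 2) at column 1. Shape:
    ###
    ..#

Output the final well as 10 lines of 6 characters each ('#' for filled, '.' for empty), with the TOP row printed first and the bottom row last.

Answer: ......
......
.###..
.###..
###...
..##..
..#...
..#...
..#...
..##..

Derivation:
Drop 1: L rot1 at col 2 lands with bottom-row=0; cleared 0 line(s) (total 0); column heights now [0 0 3 1 0 0], max=3
Drop 2: T rot1 at col 2 lands with bottom-row=3; cleared 0 line(s) (total 0); column heights now [0 0 6 5 0 0], max=6
Drop 3: S rot0 at col 0 lands with bottom-row=5; cleared 0 line(s) (total 0); column heights now [6 7 7 5 0 0], max=7
Drop 4: J rot2 at col 1 lands with bottom-row=6; cleared 0 line(s) (total 0); column heights now [6 8 8 8 0 0], max=8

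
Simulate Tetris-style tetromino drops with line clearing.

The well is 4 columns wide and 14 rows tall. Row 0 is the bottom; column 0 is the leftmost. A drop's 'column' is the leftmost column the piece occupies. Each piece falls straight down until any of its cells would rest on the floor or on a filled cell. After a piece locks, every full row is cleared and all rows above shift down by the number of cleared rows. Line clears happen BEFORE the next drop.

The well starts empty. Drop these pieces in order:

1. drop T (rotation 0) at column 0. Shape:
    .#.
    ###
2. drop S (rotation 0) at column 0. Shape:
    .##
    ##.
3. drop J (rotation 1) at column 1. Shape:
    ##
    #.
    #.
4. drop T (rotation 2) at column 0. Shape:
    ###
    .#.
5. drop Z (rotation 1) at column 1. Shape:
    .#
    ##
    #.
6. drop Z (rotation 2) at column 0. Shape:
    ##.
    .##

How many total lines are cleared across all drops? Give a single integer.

Answer: 0

Derivation:
Drop 1: T rot0 at col 0 lands with bottom-row=0; cleared 0 line(s) (total 0); column heights now [1 2 1 0], max=2
Drop 2: S rot0 at col 0 lands with bottom-row=2; cleared 0 line(s) (total 0); column heights now [3 4 4 0], max=4
Drop 3: J rot1 at col 1 lands with bottom-row=4; cleared 0 line(s) (total 0); column heights now [3 7 7 0], max=7
Drop 4: T rot2 at col 0 lands with bottom-row=7; cleared 0 line(s) (total 0); column heights now [9 9 9 0], max=9
Drop 5: Z rot1 at col 1 lands with bottom-row=9; cleared 0 line(s) (total 0); column heights now [9 11 12 0], max=12
Drop 6: Z rot2 at col 0 lands with bottom-row=12; cleared 0 line(s) (total 0); column heights now [14 14 13 0], max=14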